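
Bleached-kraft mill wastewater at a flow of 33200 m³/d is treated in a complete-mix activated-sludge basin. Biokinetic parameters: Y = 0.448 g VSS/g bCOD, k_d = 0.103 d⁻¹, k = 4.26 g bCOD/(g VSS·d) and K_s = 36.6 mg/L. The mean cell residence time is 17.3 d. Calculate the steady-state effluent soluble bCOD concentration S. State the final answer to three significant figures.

S ≈ 3.37 mg/L

For a completely mixed reactor with recycle the Lawrence–McCarty relation gives S = K_s·(1 + k_d·θ_c) / [θ_c·(Y·k − k_d) − 1] = 36.6 × (1 + 0.103 × 17.3) / [17.3 × (0.448 × 4.26 − 0.103) − 1] = 101.8 / 30.23 = 3.368 mg/L.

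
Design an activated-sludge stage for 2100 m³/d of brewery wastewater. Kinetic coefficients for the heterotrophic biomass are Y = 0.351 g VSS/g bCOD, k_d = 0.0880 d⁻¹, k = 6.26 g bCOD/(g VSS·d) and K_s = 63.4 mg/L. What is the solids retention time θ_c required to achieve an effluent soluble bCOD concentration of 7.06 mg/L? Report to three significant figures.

From 1/θ_c = Y·k·S/(K_s + S) − k_d: Y·k·S/(K_s+S) = 0.351 × 6.26 × 7.06 / (63.4 + 7.06) = 0.2202 d⁻¹.
θ_c = 1/(μ − k_d) = 1/(0.2202 − 0.0880) = 1/0.1322 = 7.566 d.

θ_c ≈ 7.57 d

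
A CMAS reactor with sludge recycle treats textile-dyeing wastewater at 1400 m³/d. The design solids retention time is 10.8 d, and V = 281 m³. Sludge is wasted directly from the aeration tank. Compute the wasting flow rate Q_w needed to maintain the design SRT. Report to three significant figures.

Q_w ≈ 26.0 m³/d

With mixed-liquor wasting, θ_c = V/Q_w, so Q_w = V/θ_c = 281.0/10.8 = 26.02 m³/d.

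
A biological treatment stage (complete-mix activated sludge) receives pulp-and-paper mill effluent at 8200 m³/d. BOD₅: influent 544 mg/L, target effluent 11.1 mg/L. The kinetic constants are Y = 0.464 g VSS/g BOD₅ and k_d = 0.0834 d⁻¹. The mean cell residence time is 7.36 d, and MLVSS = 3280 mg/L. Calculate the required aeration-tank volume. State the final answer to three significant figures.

V ≈ 2820 m³

Steady-state biomass mass balance: V·X·(1 + k_d·θ_c) = Y·Q·(S₀ − S)·θ_c, so V = 0.464 × 8200 × (544 − 11.1) × 7.36 / [3280 × (1 + 0.0834 × 7.36)] = 1.49×10^7 / 5293 = 2819 m³.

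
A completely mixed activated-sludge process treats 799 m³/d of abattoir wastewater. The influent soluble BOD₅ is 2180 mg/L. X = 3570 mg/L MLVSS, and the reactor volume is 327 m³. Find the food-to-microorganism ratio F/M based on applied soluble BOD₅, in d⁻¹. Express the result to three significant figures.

F/M = Q·S₀ / (V·X) = 799 × 2180 / (327.0 × 3570) = 1.492 g soluble BOD₅·(g VSS·d)⁻¹.

F/M ≈ 1.49 d⁻¹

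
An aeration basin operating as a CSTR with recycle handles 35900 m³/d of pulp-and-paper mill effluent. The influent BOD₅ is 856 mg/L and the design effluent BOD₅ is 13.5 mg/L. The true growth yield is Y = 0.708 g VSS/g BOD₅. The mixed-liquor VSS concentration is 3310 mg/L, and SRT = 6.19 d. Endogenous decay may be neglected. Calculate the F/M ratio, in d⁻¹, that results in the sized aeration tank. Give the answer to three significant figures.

F/M ≈ 0.232 d⁻¹

With k_d = 0 the design equation reduces to V = Y Q (S₀−S) θ_c / X = 0.708 × 35900 × (856 − 13.5) × 6.19 / 3310 = 40046 m³.
F/M = applied load / biomass = Q·S₀/(V·X) = 35900 × 856 / (40046 × 3310) = 0.2318 d⁻¹.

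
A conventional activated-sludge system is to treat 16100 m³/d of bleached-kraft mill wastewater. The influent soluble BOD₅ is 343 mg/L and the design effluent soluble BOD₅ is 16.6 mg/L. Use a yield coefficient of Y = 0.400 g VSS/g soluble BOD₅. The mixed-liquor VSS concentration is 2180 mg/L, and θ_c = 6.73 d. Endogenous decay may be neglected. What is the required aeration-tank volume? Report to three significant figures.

V ≈ 6490 m³

Biomass mass balance (decay neglected): V·X = Y·Q·(S₀ − S)·θ_c, so V = 0.400 × 16100 × (343 − 16.6) × 6.73 / 2180 = 6489 m³.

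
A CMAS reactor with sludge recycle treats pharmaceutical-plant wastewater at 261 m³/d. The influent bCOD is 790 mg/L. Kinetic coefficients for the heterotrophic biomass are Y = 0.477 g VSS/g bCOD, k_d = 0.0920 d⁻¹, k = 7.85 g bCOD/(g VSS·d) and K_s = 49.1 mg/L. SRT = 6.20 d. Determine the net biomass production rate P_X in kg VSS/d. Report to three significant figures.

P_X ≈ 62.3 kg VSS/d

Effluent substrate depends only on kinetics and SRT: S = K_s(1 + k_d θ_c) / [θ_c(Yk − k_d) − 1] = 49.1 × (1 + 0.0920 × 6.20) / [6.20 × (0.477 × 7.85 − 0.0920) − 1] = 77.11 / 21.65 = 3.562 mg/L.
Y_obs = Y / (1 + k_d θ_c) = 0.477 / (1 + 0.0920 × 6.20) = 0.477 / 1.570 = 0.3037.
Mass of bCOD removed per day: Q(S₀ − S) = 261 × 786.4 g/m³ = 205.3 kg/d.
Biomass produced: P_X = Y_obs·Q·ΔS = 0.3037 × 205.3 ≈ 62.35 kg VSS/d.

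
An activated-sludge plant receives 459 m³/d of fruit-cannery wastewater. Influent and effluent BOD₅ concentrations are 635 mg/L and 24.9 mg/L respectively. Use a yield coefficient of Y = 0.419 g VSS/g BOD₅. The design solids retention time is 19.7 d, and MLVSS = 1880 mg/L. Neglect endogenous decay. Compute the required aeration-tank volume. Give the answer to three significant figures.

V·X = Y·Q·ΔS·θ_c gives V = 0.419 × 459 × (635 − 24.9) × 19.7 / 1880 = 1230 m³.

V ≈ 1230 m³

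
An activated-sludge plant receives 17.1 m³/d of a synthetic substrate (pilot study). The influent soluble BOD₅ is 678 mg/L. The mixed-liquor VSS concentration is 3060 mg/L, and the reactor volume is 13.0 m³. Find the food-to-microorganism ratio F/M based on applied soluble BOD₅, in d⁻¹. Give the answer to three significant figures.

F/M ≈ 0.291 d⁻¹

F/M = applied load / biomass = Q·S₀/(V·X) = 17.1 × 678 / (13.00 × 3060) = 0.2914 d⁻¹.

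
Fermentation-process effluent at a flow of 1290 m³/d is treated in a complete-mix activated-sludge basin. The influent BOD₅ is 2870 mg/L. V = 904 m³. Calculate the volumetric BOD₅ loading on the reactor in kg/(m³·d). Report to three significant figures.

L_v = Q S₀ / V = 1290 × 2870 × 10⁻³ / 904.0 = 4.095 kg/(m³·d).

L_v ≈ 4.10 kg BOD₅/(m³·d)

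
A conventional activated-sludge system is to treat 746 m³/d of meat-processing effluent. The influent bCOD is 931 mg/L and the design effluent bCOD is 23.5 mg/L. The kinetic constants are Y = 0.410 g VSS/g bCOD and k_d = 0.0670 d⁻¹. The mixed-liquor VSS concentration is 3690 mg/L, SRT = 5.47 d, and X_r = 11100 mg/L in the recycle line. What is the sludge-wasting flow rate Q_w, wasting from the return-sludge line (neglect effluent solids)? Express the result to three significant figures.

From the SRT design equation V = Y Q (S₀−S) θ_c / [X (1 + k_d θ_c)] = 0.410 × 746 × (931 − 23.5) × 5.47 / [3690 × (1 + 0.0670 × 5.47)] = 1.52×10^6 / 5042 = 301.1 m³.
θ_c = V·X/(Q_w·X_r) when wasting from the recycle, so Q_w = V·X/(θ_c·X_r) = 301.1 × 3690 / (5.47 × 11100) = 18.30 m³/d.

Q_w ≈ 18.3 m³/d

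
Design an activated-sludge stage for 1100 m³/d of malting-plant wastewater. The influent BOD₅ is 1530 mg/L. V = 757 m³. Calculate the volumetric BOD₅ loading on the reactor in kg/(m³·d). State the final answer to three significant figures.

L_v ≈ 2.22 kg BOD₅/(m³·d)

L_v = Q S₀ / V = 1100 × 1530 × 10⁻³ / 757.0 = 2.223 kg/(m³·d).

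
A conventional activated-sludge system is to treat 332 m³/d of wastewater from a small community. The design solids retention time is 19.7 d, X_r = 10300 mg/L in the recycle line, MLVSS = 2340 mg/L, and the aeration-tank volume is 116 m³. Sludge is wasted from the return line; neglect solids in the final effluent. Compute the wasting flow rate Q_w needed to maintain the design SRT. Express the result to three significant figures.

Q_w = (V·X)/(θ_c X_r) = 116.0 × 2340 / (19.7 × 10300) = 1.338 m³/d.

Q_w ≈ 1.34 m³/d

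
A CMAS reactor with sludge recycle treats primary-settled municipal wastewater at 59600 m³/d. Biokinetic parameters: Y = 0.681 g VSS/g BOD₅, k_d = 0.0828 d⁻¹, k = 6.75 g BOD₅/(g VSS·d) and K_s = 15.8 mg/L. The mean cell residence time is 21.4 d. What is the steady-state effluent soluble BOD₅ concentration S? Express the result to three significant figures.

For a completely mixed reactor with recycle the Lawrence–McCarty relation gives S = K_s·(1 + k_d·θ_c) / [θ_c·(Y·k − k_d) − 1] = 15.8 × (1 + 0.0828 × 21.4) / [21.4 × (0.681 × 6.75 − 0.0828) − 1] = 43.80 / 95.60 = 0.4581 mg/L.

S ≈ 0.458 mg/L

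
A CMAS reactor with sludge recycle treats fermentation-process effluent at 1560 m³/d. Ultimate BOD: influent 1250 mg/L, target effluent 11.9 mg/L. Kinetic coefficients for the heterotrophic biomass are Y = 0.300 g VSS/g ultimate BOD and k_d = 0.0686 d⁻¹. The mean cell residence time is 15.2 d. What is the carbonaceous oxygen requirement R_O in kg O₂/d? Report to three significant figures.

Y_obs = Y / (1 + k_d θ_c) = 0.300 / (1 + 0.0686 × 15.2) = 0.300 / 2.043 = 0.1469.
ΔS = 1250 − 11.9 = 1238 mg/L, so the substrate removal rate is 1560 × 1238/1000 = 1931 kg ultimate BOD/d.
P_X = Y_obs·Q·(S₀ − S) = 0.1469 × 1931 = 283.7 kg VSS/d.
Carbonaceous O₂ demand = substrate oxidised − cell-mass equivalent = 1931 − 1.42 × 283.7 = 1529 kg O₂/d.

R_O ≈ 1530 kg O₂/d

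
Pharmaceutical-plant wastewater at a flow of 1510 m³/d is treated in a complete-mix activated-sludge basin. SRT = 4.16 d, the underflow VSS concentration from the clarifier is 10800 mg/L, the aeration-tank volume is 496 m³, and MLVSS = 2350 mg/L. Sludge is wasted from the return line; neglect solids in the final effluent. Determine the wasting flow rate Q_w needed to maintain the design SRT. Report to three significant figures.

Q_w ≈ 25.9 m³/d

θ_c = V·X/(Q_w·X_r) when wasting from the recycle, so Q_w = V·X/(θ_c·X_r) = 496.0 × 2350 / (4.16 × 10800) = 25.94 m³/d.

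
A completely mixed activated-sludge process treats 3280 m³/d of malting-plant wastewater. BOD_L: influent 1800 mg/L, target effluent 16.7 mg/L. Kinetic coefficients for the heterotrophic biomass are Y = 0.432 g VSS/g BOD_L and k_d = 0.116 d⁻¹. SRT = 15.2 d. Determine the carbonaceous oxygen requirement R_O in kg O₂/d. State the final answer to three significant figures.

R_O ≈ 4550 kg O₂/d

Observed yield with endogenous decay: Y_obs = Y / (1 + k_d·θ_c) = 0.432 / (1 + 0.116 × 15.2) = 0.432 / 2.763 = 0.1563 g VSS/g BOD_L.
Mass of BOD_L removed per day: Q(S₀ − S) = 3280 × 1783 g/m³ = 5849 kg/d.
Net sludge production P_X = 0.1563 × 5849 = 914.5 kg VSS/d.
R_O = Q·ΔS − 1.42 P_X = 5849 − 1299 = 4551 kg O₂/d.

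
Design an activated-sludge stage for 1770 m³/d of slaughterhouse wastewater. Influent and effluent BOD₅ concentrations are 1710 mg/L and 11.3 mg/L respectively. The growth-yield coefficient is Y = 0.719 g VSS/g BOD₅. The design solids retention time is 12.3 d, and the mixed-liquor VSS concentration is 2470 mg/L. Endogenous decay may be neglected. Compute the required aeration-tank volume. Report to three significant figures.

V ≈ 10800 m³

V·X = Y·Q·ΔS·θ_c gives V = 0.719 × 1770 × (1710 − 11.3) × 12.3 / 2470 = 10765 m³.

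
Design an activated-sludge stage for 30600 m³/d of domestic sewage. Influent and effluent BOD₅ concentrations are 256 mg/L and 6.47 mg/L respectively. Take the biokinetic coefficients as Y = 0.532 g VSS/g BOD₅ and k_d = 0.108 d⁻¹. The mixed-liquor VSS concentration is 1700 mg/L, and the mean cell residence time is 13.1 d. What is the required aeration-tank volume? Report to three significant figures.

V ≈ 13000 m³

Steady-state biomass mass balance: V·X·(1 + k_d·θ_c) = Y·Q·(S₀ − S)·θ_c, so V = 0.532 × 30600 × (256 − 6.47) × 13.1 / [1700 × (1 + 0.108 × 13.1)] = 5.32×10^7 / 4105 = 12963 m³.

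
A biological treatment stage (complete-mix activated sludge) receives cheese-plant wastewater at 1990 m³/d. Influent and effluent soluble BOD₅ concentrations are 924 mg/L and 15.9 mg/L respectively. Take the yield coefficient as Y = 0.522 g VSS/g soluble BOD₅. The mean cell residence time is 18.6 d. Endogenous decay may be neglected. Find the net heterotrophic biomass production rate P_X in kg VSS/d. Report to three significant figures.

P_X ≈ 943 kg VSS/d

No decay correction is needed, so Y_obs = Y = 0.522.
ΔS = 924 − 15.9 = 908.1 mg/L, so the substrate removal rate is 1990 × 908.1/1000 = 1807 kg soluble BOD₅/d.
P_X = Y_obs · Q(S₀ − S) = 0.5220 × 1807 = 943.3 kg VSS/d.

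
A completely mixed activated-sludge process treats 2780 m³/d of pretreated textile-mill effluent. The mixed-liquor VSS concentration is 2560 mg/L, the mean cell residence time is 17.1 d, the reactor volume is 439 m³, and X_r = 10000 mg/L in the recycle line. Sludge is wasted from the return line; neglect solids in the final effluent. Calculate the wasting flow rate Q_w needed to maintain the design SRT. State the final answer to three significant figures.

Q_w ≈ 6.57 m³/d

θ_c = V·X/(Q_w·X_r) when wasting from the recycle, so Q_w = V·X/(θ_c·X_r) = 439.0 × 2560 / (17.1 × 10000) = 6.572 m³/d.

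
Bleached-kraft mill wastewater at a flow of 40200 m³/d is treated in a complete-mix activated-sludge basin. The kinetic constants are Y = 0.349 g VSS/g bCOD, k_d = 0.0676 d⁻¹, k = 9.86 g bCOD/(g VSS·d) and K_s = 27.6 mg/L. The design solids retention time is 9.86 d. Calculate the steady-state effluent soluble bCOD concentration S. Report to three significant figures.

S ≈ 1.43 mg/L

For a completely mixed reactor with recycle the Lawrence–McCarty relation gives S = K_s·(1 + k_d·θ_c) / [θ_c·(Y·k − k_d) − 1] = 27.6 × (1 + 0.0676 × 9.86) / [9.86 × (0.349 × 9.86 − 0.0676) − 1] = 46.00 / 32.26 = 1.426 mg/L.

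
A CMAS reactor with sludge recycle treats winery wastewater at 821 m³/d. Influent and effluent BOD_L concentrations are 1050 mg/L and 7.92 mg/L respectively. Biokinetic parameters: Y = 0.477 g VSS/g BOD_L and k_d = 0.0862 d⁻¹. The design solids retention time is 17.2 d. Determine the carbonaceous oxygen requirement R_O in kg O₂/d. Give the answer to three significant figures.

R_O ≈ 622 kg O₂/d

Y_obs = Y / (1 + k_d θ_c) = 0.477 / (1 + 0.0862 × 17.2) = 0.477 / 2.483 = 0.1921.
ΔS = 1050 − 7.92 = 1042 mg/L, so the substrate removal rate is 821 × 1042/1000 = 855.5 kg BOD_L/d.
Biomass synthesised: P_X = Y_obs × 855.5 = 164.4 kg VSS/d.
Carbonaceous O₂ demand = substrate oxidised − cell-mass equivalent = 855.5 − 1.42 × 164.4 = 622.1 kg O₂/d.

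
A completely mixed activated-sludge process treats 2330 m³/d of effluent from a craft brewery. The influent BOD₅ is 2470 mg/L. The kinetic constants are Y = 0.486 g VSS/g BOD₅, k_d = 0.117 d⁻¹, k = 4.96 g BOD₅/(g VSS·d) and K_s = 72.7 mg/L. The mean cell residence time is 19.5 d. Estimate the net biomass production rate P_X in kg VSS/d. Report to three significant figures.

From the Monod/SRT balance for a CMAS, S = K_s·(1+k_d θ_c)/[θ_c·(Y k − k_d) − 1] = 72.7 × (1 + 0.117 × 19.5) / [19.5 × (0.486 × 4.96 − 0.117) − 1] = 238.6 / 43.72 = 5.456 mg/L.
Y_obs = Y / (1 + k_d θ_c) = 0.486 / (1 + 0.117 × 19.5) = 0.486 / 3.282 = 0.1481.
Mass of BOD₅ removed per day: Q(S₀ − S) = 2330 × 2465 g/m³ = 5742 kg/d.
Net biomass production P_X = Y_obs × Q·(S₀ − S) = 0.1481 × 5742 = 850.5 kg VSS/d.

P_X ≈ 850 kg VSS/d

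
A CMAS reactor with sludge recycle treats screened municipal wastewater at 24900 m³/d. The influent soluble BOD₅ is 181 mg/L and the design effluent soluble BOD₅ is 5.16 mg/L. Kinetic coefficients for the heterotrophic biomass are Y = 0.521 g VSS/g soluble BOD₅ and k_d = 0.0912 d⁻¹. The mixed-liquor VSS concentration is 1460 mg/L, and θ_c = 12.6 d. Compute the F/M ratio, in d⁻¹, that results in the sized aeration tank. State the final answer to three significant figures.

F/M ≈ 0.337 d⁻¹

Rearranging the biomass balance for a CMAS with decay, V = Y·Q·ΔS·θ_c / [X·(1+k_d θ_c)] = 0.521 × 24900 × (181 − 5.16) × 12.6 / [1460 × (1 + 0.0912 × 12.6)] = 2.87×10^7 / 3138 = 9160 m³.
F/M = applied load / biomass = Q·S₀/(V·X) = 24900 × 181 / (9160 × 1460) = 0.3370 d⁻¹.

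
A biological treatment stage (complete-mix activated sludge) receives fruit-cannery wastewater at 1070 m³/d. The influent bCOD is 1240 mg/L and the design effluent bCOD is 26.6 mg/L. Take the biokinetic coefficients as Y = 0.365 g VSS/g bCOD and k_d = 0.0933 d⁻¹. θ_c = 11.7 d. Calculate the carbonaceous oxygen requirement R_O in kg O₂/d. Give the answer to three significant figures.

R_O ≈ 977 kg O₂/d

Observed yield with endogenous decay: Y_obs = Y / (1 + k_d·θ_c) = 0.365 / (1 + 0.0933 × 11.7) = 0.365 / 2.092 = 0.1745 g VSS/g bCOD.
Q·(S₀ − S) = 1070 × (1240 − 26.6) × 10⁻³ = 1298 kg/d removed.
P_X = Y_obs·Q·(S₀ − S) = 0.1745 × 1298 = 226.6 kg VSS/d.
Carbonaceous O₂ demand = substrate oxidised − cell-mass equivalent = 1298 − 1.42 × 226.6 = 976.6 kg O₂/d.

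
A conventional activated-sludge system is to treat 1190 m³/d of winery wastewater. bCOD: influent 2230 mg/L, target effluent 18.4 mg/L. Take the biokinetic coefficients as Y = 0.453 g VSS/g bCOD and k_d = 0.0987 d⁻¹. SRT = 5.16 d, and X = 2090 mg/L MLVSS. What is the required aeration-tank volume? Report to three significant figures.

V ≈ 1950 m³

Steady-state biomass mass balance: V·X·(1 + k_d·θ_c) = Y·Q·(S₀ − S)·θ_c, so V = 0.453 × 1190 × (2230 − 18.4) × 5.16 / [2090 × (1 + 0.0987 × 5.16)] = 6.15×10^6 / 3154 = 1950 m³.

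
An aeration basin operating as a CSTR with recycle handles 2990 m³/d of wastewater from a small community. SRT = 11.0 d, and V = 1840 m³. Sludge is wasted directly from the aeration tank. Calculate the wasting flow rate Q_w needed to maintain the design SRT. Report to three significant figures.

Q_w ≈ 167 m³/d

Wasting from the aeration tank: Q_w = V / θ_c = 1840 / 11.0 = 167.3 m³/d.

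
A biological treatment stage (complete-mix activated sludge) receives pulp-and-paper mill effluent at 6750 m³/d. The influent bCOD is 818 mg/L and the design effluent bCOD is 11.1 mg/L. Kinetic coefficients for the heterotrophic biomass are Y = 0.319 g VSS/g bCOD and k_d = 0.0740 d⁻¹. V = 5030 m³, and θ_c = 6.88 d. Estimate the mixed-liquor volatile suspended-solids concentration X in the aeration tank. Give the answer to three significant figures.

X ≈ 1570 mg/L

From V·X·(1 + k_d·θ_c) = Y·Q·(S₀ − S)·θ_c: X = 0.319 × 6750 × (818 − 11.1) × 6.88 / [5030 × (1 + 0.0740 × 6.88)] = 1575 mg/L.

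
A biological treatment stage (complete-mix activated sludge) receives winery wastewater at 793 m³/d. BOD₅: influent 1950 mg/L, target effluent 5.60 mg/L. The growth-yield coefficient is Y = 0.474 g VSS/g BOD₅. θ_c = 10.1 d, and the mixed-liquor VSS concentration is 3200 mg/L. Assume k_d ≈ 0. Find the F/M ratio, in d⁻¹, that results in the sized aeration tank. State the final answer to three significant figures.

F/M ≈ 0.209 d⁻¹

With k_d = 0 the design equation reduces to V = Y Q (S₀−S) θ_c / X = 0.474 × 793 × (1950 − 5.60) × 10.1 / 3200 = 2307 m³.
F/M = applied load / biomass = Q·S₀/(V·X) = 793 × 1950 / (2307 × 3200) = 0.2095 d⁻¹.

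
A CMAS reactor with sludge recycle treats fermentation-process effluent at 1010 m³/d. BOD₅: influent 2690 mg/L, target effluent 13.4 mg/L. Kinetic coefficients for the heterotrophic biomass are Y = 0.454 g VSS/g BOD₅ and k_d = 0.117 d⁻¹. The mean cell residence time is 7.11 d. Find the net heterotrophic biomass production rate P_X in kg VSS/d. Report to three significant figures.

Observed yield with endogenous decay: Y_obs = Y / (1 + k_d·θ_c) = 0.454 / (1 + 0.117 × 7.11) = 0.454 / 1.832 = 0.2478 g VSS/g BOD₅.
Q·(S₀ − S) = 1010 × (2690 − 13.4) × 10⁻³ = 2703 kg/d removed.
Net biomass production P_X = Y_obs × Q·(S₀ − S) = 0.2478 × 2703 = 670.0 kg VSS/d.

P_X ≈ 670 kg VSS/d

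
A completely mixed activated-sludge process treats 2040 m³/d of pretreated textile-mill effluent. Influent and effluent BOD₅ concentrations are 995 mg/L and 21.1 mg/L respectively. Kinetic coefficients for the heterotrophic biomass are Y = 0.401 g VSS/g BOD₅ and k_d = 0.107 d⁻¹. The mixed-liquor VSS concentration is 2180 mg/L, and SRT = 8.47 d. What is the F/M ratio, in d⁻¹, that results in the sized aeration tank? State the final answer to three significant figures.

From the SRT design equation V = Y Q (S₀−S) θ_c / [X (1 + k_d θ_c)] = 0.401 × 2040 × (995 − 21.1) × 8.47 / [2180 × (1 + 0.107 × 8.47)] = 6.75×10^6 / 4156 = 1624 m³.
F/M = Q·S₀ / (V·X) = 2040 × 995 / (1624 × 2180) = 0.5734 g BOD₅·(g VSS·d)⁻¹.

F/M ≈ 0.573 d⁻¹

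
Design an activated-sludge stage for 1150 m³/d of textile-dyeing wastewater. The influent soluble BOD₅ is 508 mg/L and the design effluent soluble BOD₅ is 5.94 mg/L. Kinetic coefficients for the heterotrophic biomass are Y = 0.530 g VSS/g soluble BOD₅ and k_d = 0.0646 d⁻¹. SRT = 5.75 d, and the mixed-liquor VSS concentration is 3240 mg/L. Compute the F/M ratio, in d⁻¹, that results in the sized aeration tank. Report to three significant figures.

Rearranging the biomass balance for a CMAS with decay, V = Y·Q·ΔS·θ_c / [X·(1+k_d θ_c)] = 0.530 × 1150 × (508 − 5.94) × 5.75 / [3240 × (1 + 0.0646 × 5.75)] = 1.76×10^6 / 4443 = 396.0 m³.
F/M = Q·S₀ / (V·X) = 1150 × 508 / (396.0 × 3240) = 0.4553 g soluble BOD₅·(g VSS·d)⁻¹.

F/M ≈ 0.455 d⁻¹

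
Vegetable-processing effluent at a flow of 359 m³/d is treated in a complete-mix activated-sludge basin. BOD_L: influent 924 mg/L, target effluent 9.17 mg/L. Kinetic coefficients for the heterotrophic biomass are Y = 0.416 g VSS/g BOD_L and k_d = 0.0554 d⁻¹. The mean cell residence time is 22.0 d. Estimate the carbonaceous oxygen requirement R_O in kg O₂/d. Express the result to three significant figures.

R_O ≈ 241 kg O₂/d

Correct the yield for decay: Y_obs = Y/(1 + k_d θ_c) = 0.416 / (1 + 0.0554 × 22.0) = 0.416 / 2.219 = 0.1875.
Q·(S₀ − S) = 359 × (924 − 9.17) × 10⁻³ = 328.4 kg/d removed.
Biomass synthesised: P_X = Y_obs × 328.4 = 61.58 kg VSS/d.
Carbonaceous O₂ demand = substrate oxidised − cell-mass equivalent = 328.4 − 1.42 × 61.58 = 241.0 kg O₂/d.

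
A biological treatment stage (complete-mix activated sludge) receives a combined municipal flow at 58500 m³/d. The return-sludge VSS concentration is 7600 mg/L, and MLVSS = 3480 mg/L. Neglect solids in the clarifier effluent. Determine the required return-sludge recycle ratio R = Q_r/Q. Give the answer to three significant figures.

R ≈ 0.845

Solids balance on the clarifier gives (1+R)X = R·X_r, so R = X/(X_r − X) = 3480 / (7600 − 3480) = 0.8447.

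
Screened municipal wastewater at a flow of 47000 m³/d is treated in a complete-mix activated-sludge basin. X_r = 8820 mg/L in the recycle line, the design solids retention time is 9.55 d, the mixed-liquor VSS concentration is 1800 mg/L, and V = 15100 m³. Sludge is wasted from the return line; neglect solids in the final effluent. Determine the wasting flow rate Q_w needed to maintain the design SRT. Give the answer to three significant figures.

Q_w ≈ 323 m³/d

Q_w = (V·X)/(θ_c X_r) = 15100 × 1800 / (9.55 × 8820) = 322.7 m³/d.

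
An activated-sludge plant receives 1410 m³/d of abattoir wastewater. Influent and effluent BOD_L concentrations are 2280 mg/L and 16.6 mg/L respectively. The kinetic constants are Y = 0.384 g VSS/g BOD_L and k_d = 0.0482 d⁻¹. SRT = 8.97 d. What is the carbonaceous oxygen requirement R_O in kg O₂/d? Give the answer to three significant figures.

R_O ≈ 1980 kg O₂/d

The observed yield is Y_obs = Y/(1 + k_d·θ_c) = 0.384 / (1 + 0.0482 × 8.97) = 0.384 / 1.432 = 0.2681 g VSS per g BOD_L removed.
Mass of BOD_L removed per day: Q(S₀ − S) = 1410 × 2263 g/m³ = 3191 kg/d.
P_X = Y_obs·Q·(S₀ − S) = 0.2681 × 3191 = 855.6 kg VSS/d.
R_O = Q·ΔS − 1.42 P_X = 3191 − 1215 = 1976 kg O₂/d.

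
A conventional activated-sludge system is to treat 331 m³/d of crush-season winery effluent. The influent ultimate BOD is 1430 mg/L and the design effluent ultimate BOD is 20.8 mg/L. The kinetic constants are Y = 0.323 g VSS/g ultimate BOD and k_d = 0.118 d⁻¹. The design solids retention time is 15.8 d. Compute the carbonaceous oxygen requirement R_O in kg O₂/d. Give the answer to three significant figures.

R_O ≈ 392 kg O₂/d

Correct the yield for decay: Y_obs = Y/(1 + k_d θ_c) = 0.323 / (1 + 0.118 × 15.8) = 0.323 / 2.864 = 0.1128.
ΔS = 1430 − 20.8 = 1409 mg/L, so the substrate removal rate is 331 × 1409/1000 = 466.4 kg ultimate BOD/d.
Net sludge production P_X = 0.1128 × 466.4 = 52.60 kg VSS/d.
Carbonaceous O₂ demand = substrate oxidised − cell-mass equivalent = 466.4 − 1.42 × 52.60 = 391.8 kg O₂/d.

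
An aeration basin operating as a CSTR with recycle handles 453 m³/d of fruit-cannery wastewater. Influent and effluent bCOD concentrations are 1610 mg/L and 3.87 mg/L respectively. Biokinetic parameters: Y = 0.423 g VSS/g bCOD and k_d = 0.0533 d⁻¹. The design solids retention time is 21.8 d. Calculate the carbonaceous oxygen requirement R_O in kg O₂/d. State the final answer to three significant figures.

R_O ≈ 525 kg O₂/d

Observed yield with endogenous decay: Y_obs = Y / (1 + k_d·θ_c) = 0.423 / (1 + 0.0533 × 21.8) = 0.423 / 2.162 = 0.1957 g VSS/g bCOD.
ΔS = 1610 − 3.87 = 1606 mg/L, so the substrate removal rate is 453 × 1606/1000 = 727.6 kg bCOD/d.
P_X = Y_obs·Q·(S₀ − S) = 0.1957 × 727.6 = 142.4 kg VSS/d.
R_O = Q·ΔS − 1.42 P_X = 727.6 − 202.1 = 525.4 kg O₂/d.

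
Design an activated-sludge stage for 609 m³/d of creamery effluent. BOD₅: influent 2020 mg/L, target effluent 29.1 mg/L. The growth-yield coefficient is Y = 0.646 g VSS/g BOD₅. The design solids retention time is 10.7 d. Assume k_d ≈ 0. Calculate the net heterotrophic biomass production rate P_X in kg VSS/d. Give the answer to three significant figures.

P_X ≈ 783 kg VSS/d

Since k_d ≈ 0, Y_obs = Y = 0.646 g VSS/g BOD₅.
Q·(S₀ − S) = 609 × (2020 − 29.1) × 10⁻³ = 1212 kg/d removed.
So the net sludge growth is P_X = 0.6460 × 1212 = 783.2 kg VSS/d.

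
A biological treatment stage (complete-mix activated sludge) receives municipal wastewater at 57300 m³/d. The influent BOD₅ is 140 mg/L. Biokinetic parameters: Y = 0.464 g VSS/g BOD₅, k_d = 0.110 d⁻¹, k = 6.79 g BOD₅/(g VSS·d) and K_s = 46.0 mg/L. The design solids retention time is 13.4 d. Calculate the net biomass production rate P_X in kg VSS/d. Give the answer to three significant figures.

P_X ≈ 1470 kg VSS/d

For a completely mixed reactor with recycle the Lawrence–McCarty relation gives S = K_s·(1 + k_d·θ_c) / [θ_c·(Y·k − k_d) − 1] = 46.0 × (1 + 0.110 × 13.4) / [13.4 × (0.464 × 6.79 − 0.110) − 1] = 113.8 / 39.74 = 2.863 mg/L.
Y_obs = Y / (1 + k_d θ_c) = 0.464 / (1 + 0.110 × 13.4) = 0.464 / 2.474 = 0.1876.
Mass of BOD₅ removed per day: Q(S₀ − S) = 57300 × 137.1 g/m³ = 7858 kg/d.
Biomass produced: P_X = Y_obs·Q·ΔS = 0.1876 × 7858 ≈ 1474 kg VSS/d.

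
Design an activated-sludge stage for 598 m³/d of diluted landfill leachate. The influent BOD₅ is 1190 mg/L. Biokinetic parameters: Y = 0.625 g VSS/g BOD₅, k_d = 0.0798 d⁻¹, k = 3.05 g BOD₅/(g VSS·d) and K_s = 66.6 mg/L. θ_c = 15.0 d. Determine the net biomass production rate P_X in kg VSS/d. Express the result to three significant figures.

P_X ≈ 201 kg VSS/d

Effluent substrate depends only on kinetics and SRT: S = K_s(1 + k_d θ_c) / [θ_c(Yk − k_d) − 1] = 66.6 × (1 + 0.0798 × 15.0) / [15.0 × (0.625 × 3.05 − 0.0798) − 1] = 146.3 / 26.40 = 5.543 mg/L.
The observed yield is Y_obs = Y/(1 + k_d·θ_c) = 0.625 / (1 + 0.0798 × 15.0) = 0.625 / 2.197 = 0.2845 g VSS per g BOD₅ removed.
ΔS = 1190 − 5.54 = 1184 mg/L, so the substrate removal rate is 598 × 1184/1000 = 708.3 kg BOD₅/d.
Biomass produced: P_X = Y_obs·Q·ΔS = 0.2845 × 708.3 ≈ 201.5 kg VSS/d.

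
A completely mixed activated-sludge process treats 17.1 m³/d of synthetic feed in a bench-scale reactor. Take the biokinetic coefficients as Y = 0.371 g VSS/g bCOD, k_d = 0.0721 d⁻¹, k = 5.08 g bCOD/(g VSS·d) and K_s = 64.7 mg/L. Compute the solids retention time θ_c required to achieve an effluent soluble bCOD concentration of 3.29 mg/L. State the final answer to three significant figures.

θ_c ≈ 52.4 d

From 1/θ_c = Y·k·S/(K_s + S) − k_d: Y·k·S/(K_s+S) = 0.371 × 5.08 × 3.29 / (64.7 + 3.29) = 0.09120 d⁻¹.
θ_c = 1/(μ − k_d) = 1/(0.09120 − 0.0721) = 1/0.01910 = 52.36 d.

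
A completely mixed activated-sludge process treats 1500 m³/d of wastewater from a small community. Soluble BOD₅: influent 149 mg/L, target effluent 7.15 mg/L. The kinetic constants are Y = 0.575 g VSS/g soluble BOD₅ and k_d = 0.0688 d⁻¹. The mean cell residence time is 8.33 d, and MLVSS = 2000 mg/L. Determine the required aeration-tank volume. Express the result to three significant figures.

Rearranging the biomass balance for a CMAS with decay, V = Y·Q·ΔS·θ_c / [X·(1+k_d θ_c)] = 0.575 × 1500 × (149 − 7.15) × 8.33 / [2000 × (1 + 0.0688 × 8.33)] = 1.02×10^6 / 3146 = 323.9 m³.

V ≈ 324 m³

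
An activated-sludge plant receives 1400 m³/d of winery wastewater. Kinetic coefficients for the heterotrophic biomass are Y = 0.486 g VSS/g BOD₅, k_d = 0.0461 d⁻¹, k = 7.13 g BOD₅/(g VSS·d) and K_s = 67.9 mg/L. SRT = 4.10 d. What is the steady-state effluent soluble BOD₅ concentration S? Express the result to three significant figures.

S ≈ 6.20 mg/L

For a completely mixed reactor with recycle the Lawrence–McCarty relation gives S = K_s·(1 + k_d·θ_c) / [θ_c·(Y·k − k_d) − 1] = 67.9 × (1 + 0.0461 × 4.10) / [4.10 × (0.486 × 7.13 − 0.0461) − 1] = 80.73 / 13.02 = 6.202 mg/L.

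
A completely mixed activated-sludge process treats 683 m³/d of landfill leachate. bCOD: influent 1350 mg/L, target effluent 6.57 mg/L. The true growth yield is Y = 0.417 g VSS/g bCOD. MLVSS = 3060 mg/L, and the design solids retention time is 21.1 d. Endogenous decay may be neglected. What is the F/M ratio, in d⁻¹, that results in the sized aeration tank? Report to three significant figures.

F/M ≈ 0.114 d⁻¹

Biomass mass balance (decay neglected): V·X = Y·Q·(S₀ − S)·θ_c, so V = 0.417 × 683 × (1350 − 6.57) × 21.1 / 3060 = 2638 m³.
F/M = applied load / biomass = Q·S₀/(V·X) = 683 × 1350 / (2638 × 3060) = 0.1142 d⁻¹.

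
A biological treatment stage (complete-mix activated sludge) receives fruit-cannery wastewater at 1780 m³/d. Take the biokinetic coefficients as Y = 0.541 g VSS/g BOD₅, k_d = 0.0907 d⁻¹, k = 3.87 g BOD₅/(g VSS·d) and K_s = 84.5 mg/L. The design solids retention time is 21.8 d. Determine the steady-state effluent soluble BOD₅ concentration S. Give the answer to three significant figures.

S ≈ 5.90 mg/L

For a completely mixed reactor with recycle the Lawrence–McCarty relation gives S = K_s·(1 + k_d·θ_c) / [θ_c·(Y·k − k_d) − 1] = 84.5 × (1 + 0.0907 × 21.8) / [21.8 × (0.541 × 3.87 − 0.0907) − 1] = 251.6 / 42.66 = 5.897 mg/L.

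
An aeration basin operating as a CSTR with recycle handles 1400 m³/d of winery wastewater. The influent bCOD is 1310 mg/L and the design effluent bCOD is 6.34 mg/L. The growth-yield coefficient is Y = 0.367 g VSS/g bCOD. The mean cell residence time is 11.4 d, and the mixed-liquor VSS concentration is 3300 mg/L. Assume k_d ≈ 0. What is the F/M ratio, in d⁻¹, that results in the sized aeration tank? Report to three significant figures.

With k_d = 0 the design equation reduces to V = Y Q (S₀−S) θ_c / X = 0.367 × 1400 × (1310 − 6.34) × 11.4 / 3300 = 2314 m³.
F/M = applied load / biomass = Q·S₀/(V·X) = 1400 × 1310 / (2314 × 3300) = 0.2402 d⁻¹.

F/M ≈ 0.240 d⁻¹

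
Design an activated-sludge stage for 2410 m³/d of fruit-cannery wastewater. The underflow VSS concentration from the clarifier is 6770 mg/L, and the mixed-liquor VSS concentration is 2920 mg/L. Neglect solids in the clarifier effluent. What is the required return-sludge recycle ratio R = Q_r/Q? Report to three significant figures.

R = Q_r/Q = X/(X_r − X) = 2920 / (6770 − 2920) = 0.7584.

R ≈ 0.758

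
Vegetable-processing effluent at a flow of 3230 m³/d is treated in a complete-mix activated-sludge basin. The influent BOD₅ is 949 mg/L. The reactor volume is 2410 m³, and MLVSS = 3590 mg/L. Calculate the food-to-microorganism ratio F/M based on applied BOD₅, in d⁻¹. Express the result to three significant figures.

F/M ≈ 0.354 d⁻¹

Food-to-microorganism ratio F/M = Q S₀ / (V X) = 3230 × 949 / (2410 × 3590) = 0.3543 d⁻¹.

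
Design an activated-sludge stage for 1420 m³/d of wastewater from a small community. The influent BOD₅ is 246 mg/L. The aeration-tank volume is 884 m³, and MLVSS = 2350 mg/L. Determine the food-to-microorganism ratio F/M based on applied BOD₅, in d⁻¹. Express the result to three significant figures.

F/M = applied load / biomass = Q·S₀/(V·X) = 1420 × 246 / (884.0 × 2350) = 0.1682 d⁻¹.

F/M ≈ 0.168 d⁻¹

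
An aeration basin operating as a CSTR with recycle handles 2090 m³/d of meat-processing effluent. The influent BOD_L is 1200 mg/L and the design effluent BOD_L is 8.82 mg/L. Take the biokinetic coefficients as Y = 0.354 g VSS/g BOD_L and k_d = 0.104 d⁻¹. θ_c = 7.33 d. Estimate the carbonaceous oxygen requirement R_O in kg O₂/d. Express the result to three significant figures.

R_O ≈ 1780 kg O₂/d

Observed yield with endogenous decay: Y_obs = Y / (1 + k_d·θ_c) = 0.354 / (1 + 0.104 × 7.33) = 0.354 / 1.762 = 0.2009 g VSS/g BOD_L.
Mass of BOD_L removed per day: Q(S₀ − S) = 2090 × 1191 g/m³ = 2490 kg/d.
Net sludge production P_X = 0.2009 × 2490 = 500.1 kg VSS/d.
R_O = Q·ΔS − 1.42 P_X = 2490 − 710.1 = 1779 kg O₂/d.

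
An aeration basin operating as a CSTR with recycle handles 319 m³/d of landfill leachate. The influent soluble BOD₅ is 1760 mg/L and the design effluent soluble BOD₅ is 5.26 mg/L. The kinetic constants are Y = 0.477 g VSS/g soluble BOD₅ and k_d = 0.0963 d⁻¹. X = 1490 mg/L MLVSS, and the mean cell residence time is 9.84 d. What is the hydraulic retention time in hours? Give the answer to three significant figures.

τ ≈ 68.1 h

Steady-state biomass mass balance: V·X·(1 + k_d·θ_c) = Y·Q·(S₀ − S)·θ_c, so V = 0.477 × 319 × (1760 − 5.26) × 9.84 / [1490 × (1 + 0.0963 × 9.84)] = 2.63×10^6 / 2902 = 905.4 m³.
Hydraulic retention time τ = V/Q = 905.4 / 319 = 2.838 d = 68.12 h.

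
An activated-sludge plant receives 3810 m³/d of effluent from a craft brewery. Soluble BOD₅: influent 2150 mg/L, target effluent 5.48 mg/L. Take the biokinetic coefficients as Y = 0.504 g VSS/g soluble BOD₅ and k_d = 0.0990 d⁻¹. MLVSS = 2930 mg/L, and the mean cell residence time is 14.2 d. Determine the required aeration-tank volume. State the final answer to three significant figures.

V ≈ 8300 m³

Rearranging the biomass balance for a CMAS with decay, V = Y·Q·ΔS·θ_c / [X·(1+k_d θ_c)] = 0.504 × 3810 × (2150 − 5.48) × 14.2 / [2930 × (1 + 0.0990 × 14.2)] = 5.85×10^7 / 7049 = 8296 m³.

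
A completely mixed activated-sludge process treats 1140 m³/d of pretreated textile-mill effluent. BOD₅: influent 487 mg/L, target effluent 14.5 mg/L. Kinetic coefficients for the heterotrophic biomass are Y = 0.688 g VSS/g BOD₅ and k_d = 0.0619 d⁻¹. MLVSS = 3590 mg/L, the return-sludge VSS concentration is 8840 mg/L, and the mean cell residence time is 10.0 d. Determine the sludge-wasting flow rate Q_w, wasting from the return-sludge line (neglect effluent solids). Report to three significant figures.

From the SRT design equation V = Y Q (S₀−S) θ_c / [X (1 + k_d θ_c)] = 0.688 × 1140 × (487 − 14.5) × 10.0 / [3590 × (1 + 0.0619 × 10.0)] = 3.71×10^6 / 5812 = 637.6 m³.
Wasting from the return line (neglecting effluent solids): Q_w = V·X / (θ_c·X_r) = 637.6 × 3590 / (10.0 × 8840) = 25.89 m³/d.

Q_w ≈ 25.9 m³/d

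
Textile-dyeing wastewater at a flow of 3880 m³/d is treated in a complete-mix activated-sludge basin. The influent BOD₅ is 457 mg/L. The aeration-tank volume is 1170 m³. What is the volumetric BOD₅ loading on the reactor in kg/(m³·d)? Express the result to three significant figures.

Applied BOD₅ load per unit volume = Q·S₀/V = (3880 × 457/1000)/1170 = 1.516 kg BOD₅·m⁻³·d⁻¹.

L_v ≈ 1.52 kg BOD₅/(m³·d)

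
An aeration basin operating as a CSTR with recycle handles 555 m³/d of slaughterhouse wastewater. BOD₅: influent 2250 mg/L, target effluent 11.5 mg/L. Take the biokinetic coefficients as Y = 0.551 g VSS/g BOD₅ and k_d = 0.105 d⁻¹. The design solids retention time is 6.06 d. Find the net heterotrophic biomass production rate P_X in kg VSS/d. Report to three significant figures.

Observed yield with endogenous decay: Y_obs = Y / (1 + k_d·θ_c) = 0.551 / (1 + 0.105 × 6.06) = 0.551 / 1.636 = 0.3367 g VSS/g BOD₅.
Substrate removed = Q·(S₀ − S) = 555 m³/d × (2250 − 11.5) g/m³ = 1.24×10^6 g/d = 1242 kg/d.
Biomass produced: P_X = Y_obs·Q·ΔS = 0.3367 × 1242 ≈ 418.3 kg VSS/d.

P_X ≈ 418 kg VSS/d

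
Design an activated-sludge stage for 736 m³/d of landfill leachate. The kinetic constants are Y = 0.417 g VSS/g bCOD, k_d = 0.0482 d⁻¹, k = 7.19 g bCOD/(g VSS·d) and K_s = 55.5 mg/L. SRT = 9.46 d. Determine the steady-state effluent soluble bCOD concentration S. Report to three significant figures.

S ≈ 3.00 mg/L

For a completely mixed reactor with recycle the Lawrence–McCarty relation gives S = K_s·(1 + k_d·θ_c) / [θ_c·(Y·k − k_d) − 1] = 55.5 × (1 + 0.0482 × 9.46) / [9.46 × (0.417 × 7.19 − 0.0482) − 1] = 80.81 / 26.91 = 3.003 mg/L.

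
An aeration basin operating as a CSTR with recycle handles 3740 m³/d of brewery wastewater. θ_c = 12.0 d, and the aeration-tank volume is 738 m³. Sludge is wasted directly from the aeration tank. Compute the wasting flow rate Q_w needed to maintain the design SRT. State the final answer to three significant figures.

Wasting from the aeration tank: Q_w = V / θ_c = 738.0 / 12.0 = 61.50 m³/d.

Q_w ≈ 61.5 m³/d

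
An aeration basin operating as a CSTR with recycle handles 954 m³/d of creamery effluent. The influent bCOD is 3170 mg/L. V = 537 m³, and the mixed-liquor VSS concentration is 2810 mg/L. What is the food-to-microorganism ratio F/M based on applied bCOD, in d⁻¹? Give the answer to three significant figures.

F/M = applied load / biomass = Q·S₀/(V·X) = 954 × 3170 / (537.0 × 2810) = 2.004 d⁻¹.

F/M ≈ 2.00 d⁻¹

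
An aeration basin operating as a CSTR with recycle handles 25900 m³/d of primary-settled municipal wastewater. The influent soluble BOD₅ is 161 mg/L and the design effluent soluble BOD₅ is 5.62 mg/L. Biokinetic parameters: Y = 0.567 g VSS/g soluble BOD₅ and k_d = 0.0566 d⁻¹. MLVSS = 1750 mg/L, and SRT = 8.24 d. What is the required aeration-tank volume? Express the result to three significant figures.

V ≈ 7330 m³

Rearranging the biomass balance for a CMAS with decay, V = Y·Q·ΔS·θ_c / [X·(1+k_d θ_c)] = 0.567 × 25900 × (161 − 5.62) × 8.24 / [1750 × (1 + 0.0566 × 8.24)] = 1.88×10^7 / 2566 = 7327 m³.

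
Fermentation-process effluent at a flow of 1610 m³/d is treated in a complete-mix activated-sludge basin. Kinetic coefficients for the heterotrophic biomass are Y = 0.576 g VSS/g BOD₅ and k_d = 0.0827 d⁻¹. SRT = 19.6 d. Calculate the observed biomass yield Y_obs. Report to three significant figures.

Y_obs ≈ 0.220 g VSS/g BOD₅

Observed yield with endogenous decay: Y_obs = Y / (1 + k_d·θ_c) = 0.576 / (1 + 0.0827 × 19.6) = 0.576 / 2.621 = 0.2198 g VSS/g BOD₅.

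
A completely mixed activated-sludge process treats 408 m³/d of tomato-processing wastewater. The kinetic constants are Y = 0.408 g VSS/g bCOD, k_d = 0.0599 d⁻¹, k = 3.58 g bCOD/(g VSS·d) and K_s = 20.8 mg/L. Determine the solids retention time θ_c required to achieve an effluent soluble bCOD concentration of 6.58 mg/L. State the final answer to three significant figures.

θ_c ≈ 3.43 d

From 1/θ_c = Y·k·S/(K_s + S) − k_d: Y·k·S/(K_s+S) = 0.408 × 3.58 × 6.58 / (20.8 + 6.58) = 0.3510 d⁻¹.
θ_c = 1/(μ − k_d) = 1/(0.3510 − 0.0599) = 1/0.2911 = 3.435 d.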